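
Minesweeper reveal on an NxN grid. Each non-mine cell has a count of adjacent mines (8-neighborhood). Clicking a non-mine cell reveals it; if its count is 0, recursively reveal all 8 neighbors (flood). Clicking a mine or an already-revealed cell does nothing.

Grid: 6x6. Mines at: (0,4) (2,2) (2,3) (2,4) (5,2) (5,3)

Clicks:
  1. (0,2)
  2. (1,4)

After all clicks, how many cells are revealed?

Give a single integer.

Answer: 17

Derivation:
Click 1 (0,2) count=0: revealed 16 new [(0,0) (0,1) (0,2) (0,3) (1,0) (1,1) (1,2) (1,3) (2,0) (2,1) (3,0) (3,1) (4,0) (4,1) (5,0) (5,1)] -> total=16
Click 2 (1,4) count=3: revealed 1 new [(1,4)] -> total=17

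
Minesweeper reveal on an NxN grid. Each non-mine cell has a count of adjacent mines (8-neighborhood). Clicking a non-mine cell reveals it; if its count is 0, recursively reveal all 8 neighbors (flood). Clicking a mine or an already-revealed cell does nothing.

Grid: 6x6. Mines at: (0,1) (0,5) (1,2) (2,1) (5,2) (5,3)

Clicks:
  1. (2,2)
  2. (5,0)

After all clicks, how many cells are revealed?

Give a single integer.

Click 1 (2,2) count=2: revealed 1 new [(2,2)] -> total=1
Click 2 (5,0) count=0: revealed 6 new [(3,0) (3,1) (4,0) (4,1) (5,0) (5,1)] -> total=7

Answer: 7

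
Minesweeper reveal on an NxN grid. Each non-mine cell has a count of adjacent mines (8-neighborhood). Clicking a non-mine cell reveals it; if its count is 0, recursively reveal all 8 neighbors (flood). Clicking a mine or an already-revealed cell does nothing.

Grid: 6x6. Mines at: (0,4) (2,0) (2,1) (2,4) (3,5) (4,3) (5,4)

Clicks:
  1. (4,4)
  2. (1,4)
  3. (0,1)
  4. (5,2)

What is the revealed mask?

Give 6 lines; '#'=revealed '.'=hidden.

Click 1 (4,4) count=3: revealed 1 new [(4,4)] -> total=1
Click 2 (1,4) count=2: revealed 1 new [(1,4)] -> total=2
Click 3 (0,1) count=0: revealed 8 new [(0,0) (0,1) (0,2) (0,3) (1,0) (1,1) (1,2) (1,3)] -> total=10
Click 4 (5,2) count=1: revealed 1 new [(5,2)] -> total=11

Answer: ####..
#####.
......
......
....#.
..#...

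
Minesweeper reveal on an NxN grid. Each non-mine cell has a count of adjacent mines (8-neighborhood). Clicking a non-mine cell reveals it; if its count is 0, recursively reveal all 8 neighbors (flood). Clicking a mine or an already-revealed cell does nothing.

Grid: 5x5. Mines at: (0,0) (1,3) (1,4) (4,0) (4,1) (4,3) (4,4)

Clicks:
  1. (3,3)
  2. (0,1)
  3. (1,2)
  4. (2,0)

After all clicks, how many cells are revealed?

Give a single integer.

Answer: 11

Derivation:
Click 1 (3,3) count=2: revealed 1 new [(3,3)] -> total=1
Click 2 (0,1) count=1: revealed 1 new [(0,1)] -> total=2
Click 3 (1,2) count=1: revealed 1 new [(1,2)] -> total=3
Click 4 (2,0) count=0: revealed 8 new [(1,0) (1,1) (2,0) (2,1) (2,2) (3,0) (3,1) (3,2)] -> total=11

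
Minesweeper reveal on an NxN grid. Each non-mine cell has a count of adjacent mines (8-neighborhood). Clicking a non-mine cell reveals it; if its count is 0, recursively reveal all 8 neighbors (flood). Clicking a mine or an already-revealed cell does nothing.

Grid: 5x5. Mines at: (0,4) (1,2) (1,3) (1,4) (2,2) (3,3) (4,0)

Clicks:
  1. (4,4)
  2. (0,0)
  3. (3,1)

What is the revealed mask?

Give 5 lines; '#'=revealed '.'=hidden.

Answer: ##...
##...
##...
##...
....#

Derivation:
Click 1 (4,4) count=1: revealed 1 new [(4,4)] -> total=1
Click 2 (0,0) count=0: revealed 8 new [(0,0) (0,1) (1,0) (1,1) (2,0) (2,1) (3,0) (3,1)] -> total=9
Click 3 (3,1) count=2: revealed 0 new [(none)] -> total=9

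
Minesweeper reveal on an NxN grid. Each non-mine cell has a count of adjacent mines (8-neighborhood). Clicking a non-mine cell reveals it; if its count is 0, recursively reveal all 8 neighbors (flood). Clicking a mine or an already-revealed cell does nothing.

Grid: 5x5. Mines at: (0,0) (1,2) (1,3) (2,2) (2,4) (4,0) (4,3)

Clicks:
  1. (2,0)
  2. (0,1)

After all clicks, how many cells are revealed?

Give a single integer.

Answer: 7

Derivation:
Click 1 (2,0) count=0: revealed 6 new [(1,0) (1,1) (2,0) (2,1) (3,0) (3,1)] -> total=6
Click 2 (0,1) count=2: revealed 1 new [(0,1)] -> total=7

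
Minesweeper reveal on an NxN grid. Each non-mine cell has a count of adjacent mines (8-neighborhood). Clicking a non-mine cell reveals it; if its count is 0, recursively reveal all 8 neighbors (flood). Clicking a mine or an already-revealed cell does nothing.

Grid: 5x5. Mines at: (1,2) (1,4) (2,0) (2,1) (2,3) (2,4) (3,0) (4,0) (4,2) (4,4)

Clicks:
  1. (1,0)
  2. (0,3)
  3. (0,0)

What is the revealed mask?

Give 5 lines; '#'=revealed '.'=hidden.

Answer: ##.#.
##...
.....
.....
.....

Derivation:
Click 1 (1,0) count=2: revealed 1 new [(1,0)] -> total=1
Click 2 (0,3) count=2: revealed 1 new [(0,3)] -> total=2
Click 3 (0,0) count=0: revealed 3 new [(0,0) (0,1) (1,1)] -> total=5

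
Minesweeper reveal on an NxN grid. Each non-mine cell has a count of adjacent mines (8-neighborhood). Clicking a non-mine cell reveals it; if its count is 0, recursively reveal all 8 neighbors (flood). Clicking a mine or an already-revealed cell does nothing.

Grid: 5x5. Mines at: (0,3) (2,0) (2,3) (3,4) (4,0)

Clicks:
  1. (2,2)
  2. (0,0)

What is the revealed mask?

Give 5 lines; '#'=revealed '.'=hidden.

Answer: ###..
###..
..#..
.....
.....

Derivation:
Click 1 (2,2) count=1: revealed 1 new [(2,2)] -> total=1
Click 2 (0,0) count=0: revealed 6 new [(0,0) (0,1) (0,2) (1,0) (1,1) (1,2)] -> total=7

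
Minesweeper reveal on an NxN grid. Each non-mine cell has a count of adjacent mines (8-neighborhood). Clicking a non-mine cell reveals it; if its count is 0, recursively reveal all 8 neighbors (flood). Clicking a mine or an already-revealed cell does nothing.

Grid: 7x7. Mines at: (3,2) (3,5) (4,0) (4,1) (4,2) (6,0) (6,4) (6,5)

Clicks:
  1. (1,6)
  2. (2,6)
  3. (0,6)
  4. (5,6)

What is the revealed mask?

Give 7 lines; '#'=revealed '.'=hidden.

Click 1 (1,6) count=0: revealed 23 new [(0,0) (0,1) (0,2) (0,3) (0,4) (0,5) (0,6) (1,0) (1,1) (1,2) (1,3) (1,4) (1,5) (1,6) (2,0) (2,1) (2,2) (2,3) (2,4) (2,5) (2,6) (3,0) (3,1)] -> total=23
Click 2 (2,6) count=1: revealed 0 new [(none)] -> total=23
Click 3 (0,6) count=0: revealed 0 new [(none)] -> total=23
Click 4 (5,6) count=1: revealed 1 new [(5,6)] -> total=24

Answer: #######
#######
#######
##.....
.......
......#
.......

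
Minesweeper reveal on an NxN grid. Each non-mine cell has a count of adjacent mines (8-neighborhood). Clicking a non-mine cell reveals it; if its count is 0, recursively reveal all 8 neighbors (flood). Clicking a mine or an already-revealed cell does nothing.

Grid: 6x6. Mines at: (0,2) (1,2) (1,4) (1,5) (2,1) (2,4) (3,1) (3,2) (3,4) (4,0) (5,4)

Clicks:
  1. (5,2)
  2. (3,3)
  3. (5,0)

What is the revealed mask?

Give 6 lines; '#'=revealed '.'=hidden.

Answer: ......
......
......
...#..
.###..
####..

Derivation:
Click 1 (5,2) count=0: revealed 6 new [(4,1) (4,2) (4,3) (5,1) (5,2) (5,3)] -> total=6
Click 2 (3,3) count=3: revealed 1 new [(3,3)] -> total=7
Click 3 (5,0) count=1: revealed 1 new [(5,0)] -> total=8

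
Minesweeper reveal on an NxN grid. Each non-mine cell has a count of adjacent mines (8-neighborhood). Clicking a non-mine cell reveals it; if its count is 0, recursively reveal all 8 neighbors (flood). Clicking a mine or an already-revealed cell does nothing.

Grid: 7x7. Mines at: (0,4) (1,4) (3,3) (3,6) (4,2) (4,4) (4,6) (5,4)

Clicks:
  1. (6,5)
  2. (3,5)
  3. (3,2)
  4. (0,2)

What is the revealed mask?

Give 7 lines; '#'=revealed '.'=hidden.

Click 1 (6,5) count=1: revealed 1 new [(6,5)] -> total=1
Click 2 (3,5) count=3: revealed 1 new [(3,5)] -> total=2
Click 3 (3,2) count=2: revealed 1 new [(3,2)] -> total=3
Click 4 (0,2) count=0: revealed 24 new [(0,0) (0,1) (0,2) (0,3) (1,0) (1,1) (1,2) (1,3) (2,0) (2,1) (2,2) (2,3) (3,0) (3,1) (4,0) (4,1) (5,0) (5,1) (5,2) (5,3) (6,0) (6,1) (6,2) (6,3)] -> total=27

Answer: ####...
####...
####...
###..#.
##.....
####...
####.#.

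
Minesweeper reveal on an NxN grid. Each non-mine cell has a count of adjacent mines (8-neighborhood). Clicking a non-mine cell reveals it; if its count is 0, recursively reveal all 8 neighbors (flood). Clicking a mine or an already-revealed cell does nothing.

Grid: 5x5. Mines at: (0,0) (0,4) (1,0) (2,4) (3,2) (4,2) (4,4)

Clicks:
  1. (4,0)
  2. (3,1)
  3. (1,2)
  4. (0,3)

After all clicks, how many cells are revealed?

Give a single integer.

Click 1 (4,0) count=0: revealed 6 new [(2,0) (2,1) (3,0) (3,1) (4,0) (4,1)] -> total=6
Click 2 (3,1) count=2: revealed 0 new [(none)] -> total=6
Click 3 (1,2) count=0: revealed 8 new [(0,1) (0,2) (0,3) (1,1) (1,2) (1,3) (2,2) (2,3)] -> total=14
Click 4 (0,3) count=1: revealed 0 new [(none)] -> total=14

Answer: 14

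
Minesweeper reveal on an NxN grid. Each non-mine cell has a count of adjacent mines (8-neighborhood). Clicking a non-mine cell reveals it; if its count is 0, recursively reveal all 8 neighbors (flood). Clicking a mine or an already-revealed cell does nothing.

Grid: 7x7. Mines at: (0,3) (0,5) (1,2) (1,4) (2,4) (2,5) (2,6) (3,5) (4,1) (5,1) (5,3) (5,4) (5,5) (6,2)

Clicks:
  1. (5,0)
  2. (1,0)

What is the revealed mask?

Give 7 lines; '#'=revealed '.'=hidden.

Click 1 (5,0) count=2: revealed 1 new [(5,0)] -> total=1
Click 2 (1,0) count=0: revealed 8 new [(0,0) (0,1) (1,0) (1,1) (2,0) (2,1) (3,0) (3,1)] -> total=9

Answer: ##.....
##.....
##.....
##.....
.......
#......
.......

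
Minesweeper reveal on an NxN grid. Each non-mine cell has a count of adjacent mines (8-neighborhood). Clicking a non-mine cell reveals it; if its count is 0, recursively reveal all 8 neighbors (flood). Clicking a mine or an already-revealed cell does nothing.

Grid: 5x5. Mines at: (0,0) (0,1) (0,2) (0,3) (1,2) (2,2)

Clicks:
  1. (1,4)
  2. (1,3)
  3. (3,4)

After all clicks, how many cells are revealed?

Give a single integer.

Click 1 (1,4) count=1: revealed 1 new [(1,4)] -> total=1
Click 2 (1,3) count=4: revealed 1 new [(1,3)] -> total=2
Click 3 (3,4) count=0: revealed 16 new [(1,0) (1,1) (2,0) (2,1) (2,3) (2,4) (3,0) (3,1) (3,2) (3,3) (3,4) (4,0) (4,1) (4,2) (4,3) (4,4)] -> total=18

Answer: 18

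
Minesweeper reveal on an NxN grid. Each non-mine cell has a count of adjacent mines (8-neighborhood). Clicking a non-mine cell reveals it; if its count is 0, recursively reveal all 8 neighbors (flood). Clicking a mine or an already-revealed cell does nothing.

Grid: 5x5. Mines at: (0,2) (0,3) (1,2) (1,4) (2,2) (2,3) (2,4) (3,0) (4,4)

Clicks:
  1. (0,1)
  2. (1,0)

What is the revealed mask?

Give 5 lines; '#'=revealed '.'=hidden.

Click 1 (0,1) count=2: revealed 1 new [(0,1)] -> total=1
Click 2 (1,0) count=0: revealed 5 new [(0,0) (1,0) (1,1) (2,0) (2,1)] -> total=6

Answer: ##...
##...
##...
.....
.....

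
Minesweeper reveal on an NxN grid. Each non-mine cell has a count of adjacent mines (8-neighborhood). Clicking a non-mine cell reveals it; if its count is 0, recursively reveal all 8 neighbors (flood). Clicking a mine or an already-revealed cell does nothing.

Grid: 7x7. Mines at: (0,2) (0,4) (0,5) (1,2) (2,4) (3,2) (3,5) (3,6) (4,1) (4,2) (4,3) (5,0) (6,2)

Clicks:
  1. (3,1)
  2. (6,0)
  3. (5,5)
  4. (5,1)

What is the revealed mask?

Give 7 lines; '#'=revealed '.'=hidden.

Click 1 (3,1) count=3: revealed 1 new [(3,1)] -> total=1
Click 2 (6,0) count=1: revealed 1 new [(6,0)] -> total=2
Click 3 (5,5) count=0: revealed 11 new [(4,4) (4,5) (4,6) (5,3) (5,4) (5,5) (5,6) (6,3) (6,4) (6,5) (6,6)] -> total=13
Click 4 (5,1) count=4: revealed 1 new [(5,1)] -> total=14

Answer: .......
.......
.......
.#.....
....###
.#.####
#..####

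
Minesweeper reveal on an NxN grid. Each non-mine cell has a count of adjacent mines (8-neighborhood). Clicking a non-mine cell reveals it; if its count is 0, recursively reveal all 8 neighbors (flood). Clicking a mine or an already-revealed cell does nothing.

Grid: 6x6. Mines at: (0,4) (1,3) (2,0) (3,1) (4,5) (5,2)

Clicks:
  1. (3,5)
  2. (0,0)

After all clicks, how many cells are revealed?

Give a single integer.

Answer: 7

Derivation:
Click 1 (3,5) count=1: revealed 1 new [(3,5)] -> total=1
Click 2 (0,0) count=0: revealed 6 new [(0,0) (0,1) (0,2) (1,0) (1,1) (1,2)] -> total=7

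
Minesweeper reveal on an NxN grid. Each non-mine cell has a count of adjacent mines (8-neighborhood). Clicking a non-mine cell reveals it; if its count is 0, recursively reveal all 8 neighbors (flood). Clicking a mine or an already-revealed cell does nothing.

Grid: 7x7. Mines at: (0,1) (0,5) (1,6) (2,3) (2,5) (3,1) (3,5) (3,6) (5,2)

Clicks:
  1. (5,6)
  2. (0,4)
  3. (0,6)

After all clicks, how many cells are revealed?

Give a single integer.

Click 1 (5,6) count=0: revealed 12 new [(4,3) (4,4) (4,5) (4,6) (5,3) (5,4) (5,5) (5,6) (6,3) (6,4) (6,5) (6,6)] -> total=12
Click 2 (0,4) count=1: revealed 1 new [(0,4)] -> total=13
Click 3 (0,6) count=2: revealed 1 new [(0,6)] -> total=14

Answer: 14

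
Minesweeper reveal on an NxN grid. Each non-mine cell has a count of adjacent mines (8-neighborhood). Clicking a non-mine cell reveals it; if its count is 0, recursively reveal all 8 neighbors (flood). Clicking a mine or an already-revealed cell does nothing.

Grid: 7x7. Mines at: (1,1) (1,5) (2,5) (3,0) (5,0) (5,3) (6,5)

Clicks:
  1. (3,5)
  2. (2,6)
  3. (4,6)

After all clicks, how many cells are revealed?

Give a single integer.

Click 1 (3,5) count=1: revealed 1 new [(3,5)] -> total=1
Click 2 (2,6) count=2: revealed 1 new [(2,6)] -> total=2
Click 3 (4,6) count=0: revealed 8 new [(3,4) (3,6) (4,4) (4,5) (4,6) (5,4) (5,5) (5,6)] -> total=10

Answer: 10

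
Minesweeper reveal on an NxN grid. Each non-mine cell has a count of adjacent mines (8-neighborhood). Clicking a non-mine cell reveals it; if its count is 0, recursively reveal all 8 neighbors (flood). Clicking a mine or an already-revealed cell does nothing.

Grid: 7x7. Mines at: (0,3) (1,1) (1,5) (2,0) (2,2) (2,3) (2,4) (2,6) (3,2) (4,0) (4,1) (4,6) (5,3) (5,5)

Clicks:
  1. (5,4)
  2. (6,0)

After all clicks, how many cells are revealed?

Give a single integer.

Answer: 7

Derivation:
Click 1 (5,4) count=2: revealed 1 new [(5,4)] -> total=1
Click 2 (6,0) count=0: revealed 6 new [(5,0) (5,1) (5,2) (6,0) (6,1) (6,2)] -> total=7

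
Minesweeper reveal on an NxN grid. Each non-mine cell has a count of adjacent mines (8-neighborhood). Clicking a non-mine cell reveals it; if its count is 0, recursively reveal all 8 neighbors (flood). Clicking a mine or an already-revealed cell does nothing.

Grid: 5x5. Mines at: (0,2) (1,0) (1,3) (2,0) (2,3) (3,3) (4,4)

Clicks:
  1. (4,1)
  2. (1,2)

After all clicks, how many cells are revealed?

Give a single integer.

Answer: 7

Derivation:
Click 1 (4,1) count=0: revealed 6 new [(3,0) (3,1) (3,2) (4,0) (4,1) (4,2)] -> total=6
Click 2 (1,2) count=3: revealed 1 new [(1,2)] -> total=7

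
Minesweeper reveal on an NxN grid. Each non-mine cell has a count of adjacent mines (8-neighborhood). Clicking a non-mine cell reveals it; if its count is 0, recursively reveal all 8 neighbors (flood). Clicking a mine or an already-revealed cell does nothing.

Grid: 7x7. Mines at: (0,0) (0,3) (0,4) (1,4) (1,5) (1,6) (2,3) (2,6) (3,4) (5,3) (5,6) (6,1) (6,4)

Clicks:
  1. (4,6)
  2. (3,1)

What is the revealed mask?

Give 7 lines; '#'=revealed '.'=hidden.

Click 1 (4,6) count=1: revealed 1 new [(4,6)] -> total=1
Click 2 (3,1) count=0: revealed 15 new [(1,0) (1,1) (1,2) (2,0) (2,1) (2,2) (3,0) (3,1) (3,2) (4,0) (4,1) (4,2) (5,0) (5,1) (5,2)] -> total=16

Answer: .......
###....
###....
###....
###...#
###....
.......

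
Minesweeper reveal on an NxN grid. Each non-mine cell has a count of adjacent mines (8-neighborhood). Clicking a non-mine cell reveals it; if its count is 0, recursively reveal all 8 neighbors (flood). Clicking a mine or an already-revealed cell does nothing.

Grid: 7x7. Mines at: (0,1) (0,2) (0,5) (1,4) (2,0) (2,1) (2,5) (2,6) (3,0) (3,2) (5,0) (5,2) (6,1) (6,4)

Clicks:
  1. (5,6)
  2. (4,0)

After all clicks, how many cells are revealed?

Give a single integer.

Answer: 15

Derivation:
Click 1 (5,6) count=0: revealed 14 new [(3,3) (3,4) (3,5) (3,6) (4,3) (4,4) (4,5) (4,6) (5,3) (5,4) (5,5) (5,6) (6,5) (6,6)] -> total=14
Click 2 (4,0) count=2: revealed 1 new [(4,0)] -> total=15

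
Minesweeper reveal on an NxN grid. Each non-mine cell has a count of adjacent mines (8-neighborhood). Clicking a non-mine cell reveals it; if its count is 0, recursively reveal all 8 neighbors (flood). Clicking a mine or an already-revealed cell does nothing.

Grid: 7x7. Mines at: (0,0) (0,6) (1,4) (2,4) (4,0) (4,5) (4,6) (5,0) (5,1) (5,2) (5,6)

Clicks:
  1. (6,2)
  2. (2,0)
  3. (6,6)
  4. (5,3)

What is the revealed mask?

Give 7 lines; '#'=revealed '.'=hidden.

Answer: .###...
####...
####...
####...
.###...
...#...
..#...#

Derivation:
Click 1 (6,2) count=2: revealed 1 new [(6,2)] -> total=1
Click 2 (2,0) count=0: revealed 18 new [(0,1) (0,2) (0,3) (1,0) (1,1) (1,2) (1,3) (2,0) (2,1) (2,2) (2,3) (3,0) (3,1) (3,2) (3,3) (4,1) (4,2) (4,3)] -> total=19
Click 3 (6,6) count=1: revealed 1 new [(6,6)] -> total=20
Click 4 (5,3) count=1: revealed 1 new [(5,3)] -> total=21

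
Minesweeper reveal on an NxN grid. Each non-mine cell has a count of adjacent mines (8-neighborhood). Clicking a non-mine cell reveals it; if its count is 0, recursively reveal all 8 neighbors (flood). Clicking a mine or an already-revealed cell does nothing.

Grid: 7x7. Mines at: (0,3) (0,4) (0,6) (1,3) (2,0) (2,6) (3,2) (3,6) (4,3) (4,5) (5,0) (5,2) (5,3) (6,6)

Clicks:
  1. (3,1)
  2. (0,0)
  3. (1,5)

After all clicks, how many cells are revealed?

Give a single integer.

Click 1 (3,1) count=2: revealed 1 new [(3,1)] -> total=1
Click 2 (0,0) count=0: revealed 6 new [(0,0) (0,1) (0,2) (1,0) (1,1) (1,2)] -> total=7
Click 3 (1,5) count=3: revealed 1 new [(1,5)] -> total=8

Answer: 8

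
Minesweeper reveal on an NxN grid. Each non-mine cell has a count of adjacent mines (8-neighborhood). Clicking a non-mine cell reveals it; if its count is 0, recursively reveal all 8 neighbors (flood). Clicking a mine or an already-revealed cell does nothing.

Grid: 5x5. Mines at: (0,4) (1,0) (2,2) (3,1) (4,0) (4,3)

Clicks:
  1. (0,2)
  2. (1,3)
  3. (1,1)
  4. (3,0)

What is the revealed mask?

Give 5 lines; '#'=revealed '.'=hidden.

Click 1 (0,2) count=0: revealed 6 new [(0,1) (0,2) (0,3) (1,1) (1,2) (1,3)] -> total=6
Click 2 (1,3) count=2: revealed 0 new [(none)] -> total=6
Click 3 (1,1) count=2: revealed 0 new [(none)] -> total=6
Click 4 (3,0) count=2: revealed 1 new [(3,0)] -> total=7

Answer: .###.
.###.
.....
#....
.....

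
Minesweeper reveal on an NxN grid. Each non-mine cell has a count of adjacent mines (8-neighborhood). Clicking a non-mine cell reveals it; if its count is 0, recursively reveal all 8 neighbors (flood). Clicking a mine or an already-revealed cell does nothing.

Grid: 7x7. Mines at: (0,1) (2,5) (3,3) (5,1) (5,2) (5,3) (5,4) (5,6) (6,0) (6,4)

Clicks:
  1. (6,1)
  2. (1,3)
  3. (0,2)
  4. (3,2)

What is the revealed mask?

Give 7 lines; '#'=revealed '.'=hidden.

Click 1 (6,1) count=3: revealed 1 new [(6,1)] -> total=1
Click 2 (1,3) count=0: revealed 13 new [(0,2) (0,3) (0,4) (0,5) (0,6) (1,2) (1,3) (1,4) (1,5) (1,6) (2,2) (2,3) (2,4)] -> total=14
Click 3 (0,2) count=1: revealed 0 new [(none)] -> total=14
Click 4 (3,2) count=1: revealed 1 new [(3,2)] -> total=15

Answer: ..#####
..#####
..###..
..#....
.......
.......
.#.....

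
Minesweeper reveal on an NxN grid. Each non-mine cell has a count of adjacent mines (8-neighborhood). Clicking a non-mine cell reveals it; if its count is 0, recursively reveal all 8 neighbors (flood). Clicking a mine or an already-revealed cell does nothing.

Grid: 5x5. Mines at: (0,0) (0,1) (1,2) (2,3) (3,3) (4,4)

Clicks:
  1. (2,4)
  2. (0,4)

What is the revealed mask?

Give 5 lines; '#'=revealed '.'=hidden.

Answer: ...##
...##
....#
.....
.....

Derivation:
Click 1 (2,4) count=2: revealed 1 new [(2,4)] -> total=1
Click 2 (0,4) count=0: revealed 4 new [(0,3) (0,4) (1,3) (1,4)] -> total=5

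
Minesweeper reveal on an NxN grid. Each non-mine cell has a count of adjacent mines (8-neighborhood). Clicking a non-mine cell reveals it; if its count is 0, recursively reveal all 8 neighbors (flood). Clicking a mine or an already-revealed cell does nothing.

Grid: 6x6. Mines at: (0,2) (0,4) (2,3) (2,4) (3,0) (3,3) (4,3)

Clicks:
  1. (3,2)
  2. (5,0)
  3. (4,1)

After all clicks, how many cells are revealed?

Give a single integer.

Answer: 7

Derivation:
Click 1 (3,2) count=3: revealed 1 new [(3,2)] -> total=1
Click 2 (5,0) count=0: revealed 6 new [(4,0) (4,1) (4,2) (5,0) (5,1) (5,2)] -> total=7
Click 3 (4,1) count=1: revealed 0 new [(none)] -> total=7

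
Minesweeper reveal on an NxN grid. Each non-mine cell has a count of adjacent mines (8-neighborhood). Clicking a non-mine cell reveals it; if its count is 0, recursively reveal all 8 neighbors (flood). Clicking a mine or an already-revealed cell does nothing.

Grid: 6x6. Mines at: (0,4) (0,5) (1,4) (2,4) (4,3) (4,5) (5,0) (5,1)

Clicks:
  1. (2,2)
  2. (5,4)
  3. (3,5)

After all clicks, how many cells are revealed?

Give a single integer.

Click 1 (2,2) count=0: revealed 19 new [(0,0) (0,1) (0,2) (0,3) (1,0) (1,1) (1,2) (1,3) (2,0) (2,1) (2,2) (2,3) (3,0) (3,1) (3,2) (3,3) (4,0) (4,1) (4,2)] -> total=19
Click 2 (5,4) count=2: revealed 1 new [(5,4)] -> total=20
Click 3 (3,5) count=2: revealed 1 new [(3,5)] -> total=21

Answer: 21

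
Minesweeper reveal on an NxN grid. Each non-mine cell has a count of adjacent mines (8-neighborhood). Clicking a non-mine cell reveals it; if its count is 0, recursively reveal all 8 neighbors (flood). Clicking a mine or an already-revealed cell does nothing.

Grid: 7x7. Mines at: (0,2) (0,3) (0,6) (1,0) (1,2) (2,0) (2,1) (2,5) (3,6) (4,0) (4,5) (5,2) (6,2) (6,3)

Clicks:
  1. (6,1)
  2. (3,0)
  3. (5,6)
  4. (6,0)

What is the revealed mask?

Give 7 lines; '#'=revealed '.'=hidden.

Answer: .......
.......
.......
#......
.......
##....#
##.....

Derivation:
Click 1 (6,1) count=2: revealed 1 new [(6,1)] -> total=1
Click 2 (3,0) count=3: revealed 1 new [(3,0)] -> total=2
Click 3 (5,6) count=1: revealed 1 new [(5,6)] -> total=3
Click 4 (6,0) count=0: revealed 3 new [(5,0) (5,1) (6,0)] -> total=6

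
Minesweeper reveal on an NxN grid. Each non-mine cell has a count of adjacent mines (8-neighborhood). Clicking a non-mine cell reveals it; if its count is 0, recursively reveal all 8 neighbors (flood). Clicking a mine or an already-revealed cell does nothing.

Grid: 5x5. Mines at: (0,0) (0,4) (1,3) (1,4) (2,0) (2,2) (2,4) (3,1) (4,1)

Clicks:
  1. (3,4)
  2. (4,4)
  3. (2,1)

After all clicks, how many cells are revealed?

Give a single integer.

Click 1 (3,4) count=1: revealed 1 new [(3,4)] -> total=1
Click 2 (4,4) count=0: revealed 5 new [(3,2) (3,3) (4,2) (4,3) (4,4)] -> total=6
Click 3 (2,1) count=3: revealed 1 new [(2,1)] -> total=7

Answer: 7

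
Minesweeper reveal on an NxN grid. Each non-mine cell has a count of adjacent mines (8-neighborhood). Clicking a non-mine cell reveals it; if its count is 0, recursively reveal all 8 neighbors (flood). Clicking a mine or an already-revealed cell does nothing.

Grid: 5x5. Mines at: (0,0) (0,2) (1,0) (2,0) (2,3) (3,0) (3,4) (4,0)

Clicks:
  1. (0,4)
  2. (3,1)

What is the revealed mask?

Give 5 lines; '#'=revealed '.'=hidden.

Answer: ...##
...##
.....
.#...
.....

Derivation:
Click 1 (0,4) count=0: revealed 4 new [(0,3) (0,4) (1,3) (1,4)] -> total=4
Click 2 (3,1) count=3: revealed 1 new [(3,1)] -> total=5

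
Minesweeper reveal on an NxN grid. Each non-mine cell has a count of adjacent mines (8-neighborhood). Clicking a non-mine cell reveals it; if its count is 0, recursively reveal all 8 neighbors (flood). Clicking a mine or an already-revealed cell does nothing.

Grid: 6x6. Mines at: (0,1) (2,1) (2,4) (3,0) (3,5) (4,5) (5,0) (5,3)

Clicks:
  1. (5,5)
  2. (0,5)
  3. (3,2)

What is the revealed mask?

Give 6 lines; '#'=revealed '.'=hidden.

Answer: ..####
..####
......
..#...
......
.....#

Derivation:
Click 1 (5,5) count=1: revealed 1 new [(5,5)] -> total=1
Click 2 (0,5) count=0: revealed 8 new [(0,2) (0,3) (0,4) (0,5) (1,2) (1,3) (1,4) (1,5)] -> total=9
Click 3 (3,2) count=1: revealed 1 new [(3,2)] -> total=10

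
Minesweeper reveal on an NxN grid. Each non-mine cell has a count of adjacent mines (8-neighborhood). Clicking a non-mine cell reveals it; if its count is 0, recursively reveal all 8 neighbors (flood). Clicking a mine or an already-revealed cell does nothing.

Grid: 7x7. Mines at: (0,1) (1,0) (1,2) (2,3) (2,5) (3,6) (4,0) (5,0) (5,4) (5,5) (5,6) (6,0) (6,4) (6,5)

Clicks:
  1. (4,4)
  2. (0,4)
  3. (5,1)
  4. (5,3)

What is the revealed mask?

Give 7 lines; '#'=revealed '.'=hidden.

Click 1 (4,4) count=2: revealed 1 new [(4,4)] -> total=1
Click 2 (0,4) count=0: revealed 8 new [(0,3) (0,4) (0,5) (0,6) (1,3) (1,4) (1,5) (1,6)] -> total=9
Click 3 (5,1) count=3: revealed 1 new [(5,1)] -> total=10
Click 4 (5,3) count=2: revealed 1 new [(5,3)] -> total=11

Answer: ...####
...####
.......
.......
....#..
.#.#...
.......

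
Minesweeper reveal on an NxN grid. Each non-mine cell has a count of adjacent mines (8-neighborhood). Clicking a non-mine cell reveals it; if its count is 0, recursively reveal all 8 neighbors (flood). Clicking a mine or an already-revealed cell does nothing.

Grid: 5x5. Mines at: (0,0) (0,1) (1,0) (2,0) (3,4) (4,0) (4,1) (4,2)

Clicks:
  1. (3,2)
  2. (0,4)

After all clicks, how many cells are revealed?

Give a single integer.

Click 1 (3,2) count=2: revealed 1 new [(3,2)] -> total=1
Click 2 (0,4) count=0: revealed 13 new [(0,2) (0,3) (0,4) (1,1) (1,2) (1,3) (1,4) (2,1) (2,2) (2,3) (2,4) (3,1) (3,3)] -> total=14

Answer: 14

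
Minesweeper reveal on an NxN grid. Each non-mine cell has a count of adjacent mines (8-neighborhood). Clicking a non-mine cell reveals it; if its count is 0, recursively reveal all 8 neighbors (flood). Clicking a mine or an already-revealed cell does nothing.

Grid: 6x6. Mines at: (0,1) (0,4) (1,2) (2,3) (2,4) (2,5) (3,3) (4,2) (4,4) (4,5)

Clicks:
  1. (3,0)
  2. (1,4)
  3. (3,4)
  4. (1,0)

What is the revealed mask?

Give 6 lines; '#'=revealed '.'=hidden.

Click 1 (3,0) count=0: revealed 10 new [(1,0) (1,1) (2,0) (2,1) (3,0) (3,1) (4,0) (4,1) (5,0) (5,1)] -> total=10
Click 2 (1,4) count=4: revealed 1 new [(1,4)] -> total=11
Click 3 (3,4) count=6: revealed 1 new [(3,4)] -> total=12
Click 4 (1,0) count=1: revealed 0 new [(none)] -> total=12

Answer: ......
##..#.
##....
##..#.
##....
##....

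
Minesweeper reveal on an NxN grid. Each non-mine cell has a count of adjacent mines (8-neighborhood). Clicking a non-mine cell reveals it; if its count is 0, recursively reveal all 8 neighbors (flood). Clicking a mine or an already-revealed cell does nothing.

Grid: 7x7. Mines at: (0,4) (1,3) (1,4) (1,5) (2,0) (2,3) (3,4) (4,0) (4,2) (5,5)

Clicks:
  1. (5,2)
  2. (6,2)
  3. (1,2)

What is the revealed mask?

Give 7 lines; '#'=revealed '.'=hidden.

Answer: .......
..#....
.......
.......
.......
#####..
#####..

Derivation:
Click 1 (5,2) count=1: revealed 1 new [(5,2)] -> total=1
Click 2 (6,2) count=0: revealed 9 new [(5,0) (5,1) (5,3) (5,4) (6,0) (6,1) (6,2) (6,3) (6,4)] -> total=10
Click 3 (1,2) count=2: revealed 1 new [(1,2)] -> total=11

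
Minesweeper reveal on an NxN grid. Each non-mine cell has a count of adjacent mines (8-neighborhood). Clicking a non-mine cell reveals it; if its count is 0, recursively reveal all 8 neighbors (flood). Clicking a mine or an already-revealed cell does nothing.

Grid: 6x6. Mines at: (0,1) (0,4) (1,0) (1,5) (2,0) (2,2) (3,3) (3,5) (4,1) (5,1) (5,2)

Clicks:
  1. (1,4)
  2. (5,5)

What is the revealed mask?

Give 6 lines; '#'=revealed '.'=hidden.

Answer: ......
....#.
......
......
...###
...###

Derivation:
Click 1 (1,4) count=2: revealed 1 new [(1,4)] -> total=1
Click 2 (5,5) count=0: revealed 6 new [(4,3) (4,4) (4,5) (5,3) (5,4) (5,5)] -> total=7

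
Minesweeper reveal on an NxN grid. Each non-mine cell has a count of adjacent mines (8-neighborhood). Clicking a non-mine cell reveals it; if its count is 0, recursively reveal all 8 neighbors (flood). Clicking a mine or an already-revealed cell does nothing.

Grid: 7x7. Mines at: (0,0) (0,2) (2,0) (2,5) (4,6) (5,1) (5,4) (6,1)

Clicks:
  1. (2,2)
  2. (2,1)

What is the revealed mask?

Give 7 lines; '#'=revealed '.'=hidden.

Click 1 (2,2) count=0: revealed 16 new [(1,1) (1,2) (1,3) (1,4) (2,1) (2,2) (2,3) (2,4) (3,1) (3,2) (3,3) (3,4) (4,1) (4,2) (4,3) (4,4)] -> total=16
Click 2 (2,1) count=1: revealed 0 new [(none)] -> total=16

Answer: .......
.####..
.####..
.####..
.####..
.......
.......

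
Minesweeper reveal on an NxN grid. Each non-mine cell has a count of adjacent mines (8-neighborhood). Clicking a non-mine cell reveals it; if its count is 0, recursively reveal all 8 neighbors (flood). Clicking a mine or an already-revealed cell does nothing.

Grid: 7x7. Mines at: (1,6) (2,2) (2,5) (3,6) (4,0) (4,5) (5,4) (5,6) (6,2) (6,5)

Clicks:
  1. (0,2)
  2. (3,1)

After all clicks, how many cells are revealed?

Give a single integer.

Answer: 16

Derivation:
Click 1 (0,2) count=0: revealed 16 new [(0,0) (0,1) (0,2) (0,3) (0,4) (0,5) (1,0) (1,1) (1,2) (1,3) (1,4) (1,5) (2,0) (2,1) (3,0) (3,1)] -> total=16
Click 2 (3,1) count=2: revealed 0 new [(none)] -> total=16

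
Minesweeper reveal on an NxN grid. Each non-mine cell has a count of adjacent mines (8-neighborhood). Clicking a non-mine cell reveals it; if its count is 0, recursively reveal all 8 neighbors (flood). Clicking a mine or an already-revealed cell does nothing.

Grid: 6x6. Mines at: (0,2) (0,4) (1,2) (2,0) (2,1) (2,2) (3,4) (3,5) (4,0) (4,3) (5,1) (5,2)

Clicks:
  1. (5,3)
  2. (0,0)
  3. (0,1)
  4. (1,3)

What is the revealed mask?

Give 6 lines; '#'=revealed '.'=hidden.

Answer: ##....
##.#..
......
......
......
...#..

Derivation:
Click 1 (5,3) count=2: revealed 1 new [(5,3)] -> total=1
Click 2 (0,0) count=0: revealed 4 new [(0,0) (0,1) (1,0) (1,1)] -> total=5
Click 3 (0,1) count=2: revealed 0 new [(none)] -> total=5
Click 4 (1,3) count=4: revealed 1 new [(1,3)] -> total=6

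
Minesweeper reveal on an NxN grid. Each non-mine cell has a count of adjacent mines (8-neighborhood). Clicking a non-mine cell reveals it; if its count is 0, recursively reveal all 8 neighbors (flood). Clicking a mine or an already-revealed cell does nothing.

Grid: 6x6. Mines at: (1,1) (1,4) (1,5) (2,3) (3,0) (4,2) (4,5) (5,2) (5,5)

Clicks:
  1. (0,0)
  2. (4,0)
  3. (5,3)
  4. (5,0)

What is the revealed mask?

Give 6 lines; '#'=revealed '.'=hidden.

Click 1 (0,0) count=1: revealed 1 new [(0,0)] -> total=1
Click 2 (4,0) count=1: revealed 1 new [(4,0)] -> total=2
Click 3 (5,3) count=2: revealed 1 new [(5,3)] -> total=3
Click 4 (5,0) count=0: revealed 3 new [(4,1) (5,0) (5,1)] -> total=6

Answer: #.....
......
......
......
##....
##.#..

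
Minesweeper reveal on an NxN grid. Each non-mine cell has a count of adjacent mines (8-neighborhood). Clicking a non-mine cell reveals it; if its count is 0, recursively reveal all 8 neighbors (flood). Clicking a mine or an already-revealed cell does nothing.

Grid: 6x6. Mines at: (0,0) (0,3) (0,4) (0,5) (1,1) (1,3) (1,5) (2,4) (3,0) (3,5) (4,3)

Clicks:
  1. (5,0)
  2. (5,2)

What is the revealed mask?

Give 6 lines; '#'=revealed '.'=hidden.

Click 1 (5,0) count=0: revealed 6 new [(4,0) (4,1) (4,2) (5,0) (5,1) (5,2)] -> total=6
Click 2 (5,2) count=1: revealed 0 new [(none)] -> total=6

Answer: ......
......
......
......
###...
###...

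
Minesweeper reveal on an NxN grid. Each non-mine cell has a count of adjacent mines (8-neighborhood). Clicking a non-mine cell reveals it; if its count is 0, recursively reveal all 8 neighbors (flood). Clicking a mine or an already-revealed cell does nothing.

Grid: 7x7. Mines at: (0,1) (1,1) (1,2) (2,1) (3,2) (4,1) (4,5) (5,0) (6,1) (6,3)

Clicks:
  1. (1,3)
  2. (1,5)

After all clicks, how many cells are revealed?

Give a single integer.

Click 1 (1,3) count=1: revealed 1 new [(1,3)] -> total=1
Click 2 (1,5) count=0: revealed 15 new [(0,3) (0,4) (0,5) (0,6) (1,4) (1,5) (1,6) (2,3) (2,4) (2,5) (2,6) (3,3) (3,4) (3,5) (3,6)] -> total=16

Answer: 16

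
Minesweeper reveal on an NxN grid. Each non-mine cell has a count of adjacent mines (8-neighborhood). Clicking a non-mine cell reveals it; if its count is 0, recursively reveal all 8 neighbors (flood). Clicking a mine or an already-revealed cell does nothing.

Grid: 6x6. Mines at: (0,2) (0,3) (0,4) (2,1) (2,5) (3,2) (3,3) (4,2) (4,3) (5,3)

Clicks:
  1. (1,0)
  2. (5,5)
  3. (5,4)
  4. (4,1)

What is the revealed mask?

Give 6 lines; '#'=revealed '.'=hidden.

Click 1 (1,0) count=1: revealed 1 new [(1,0)] -> total=1
Click 2 (5,5) count=0: revealed 6 new [(3,4) (3,5) (4,4) (4,5) (5,4) (5,5)] -> total=7
Click 3 (5,4) count=2: revealed 0 new [(none)] -> total=7
Click 4 (4,1) count=2: revealed 1 new [(4,1)] -> total=8

Answer: ......
#.....
......
....##
.#..##
....##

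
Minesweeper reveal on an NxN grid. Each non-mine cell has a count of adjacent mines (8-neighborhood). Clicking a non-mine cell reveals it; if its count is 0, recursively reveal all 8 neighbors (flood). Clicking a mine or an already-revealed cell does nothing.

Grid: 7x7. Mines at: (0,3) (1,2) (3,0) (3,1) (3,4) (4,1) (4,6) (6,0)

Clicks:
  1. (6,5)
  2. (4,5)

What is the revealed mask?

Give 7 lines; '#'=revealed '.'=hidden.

Click 1 (6,5) count=0: revealed 16 new [(4,2) (4,3) (4,4) (4,5) (5,1) (5,2) (5,3) (5,4) (5,5) (5,6) (6,1) (6,2) (6,3) (6,4) (6,5) (6,6)] -> total=16
Click 2 (4,5) count=2: revealed 0 new [(none)] -> total=16

Answer: .......
.......
.......
.......
..####.
.######
.######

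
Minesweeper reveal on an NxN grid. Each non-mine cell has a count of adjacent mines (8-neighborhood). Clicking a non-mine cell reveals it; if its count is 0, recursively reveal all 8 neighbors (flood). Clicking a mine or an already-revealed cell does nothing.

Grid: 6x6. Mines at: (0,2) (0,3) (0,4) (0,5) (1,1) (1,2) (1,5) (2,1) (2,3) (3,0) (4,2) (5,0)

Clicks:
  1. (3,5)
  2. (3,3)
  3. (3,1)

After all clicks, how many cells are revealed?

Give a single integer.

Answer: 12

Derivation:
Click 1 (3,5) count=0: revealed 11 new [(2,4) (2,5) (3,3) (3,4) (3,5) (4,3) (4,4) (4,5) (5,3) (5,4) (5,5)] -> total=11
Click 2 (3,3) count=2: revealed 0 new [(none)] -> total=11
Click 3 (3,1) count=3: revealed 1 new [(3,1)] -> total=12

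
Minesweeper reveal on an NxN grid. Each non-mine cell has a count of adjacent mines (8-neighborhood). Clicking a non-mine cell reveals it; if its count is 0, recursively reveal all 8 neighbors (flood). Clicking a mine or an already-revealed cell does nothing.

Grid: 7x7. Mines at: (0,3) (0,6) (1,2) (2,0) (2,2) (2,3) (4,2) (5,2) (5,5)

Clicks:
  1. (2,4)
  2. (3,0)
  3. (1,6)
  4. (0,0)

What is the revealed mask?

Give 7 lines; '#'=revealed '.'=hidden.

Click 1 (2,4) count=1: revealed 1 new [(2,4)] -> total=1
Click 2 (3,0) count=1: revealed 1 new [(3,0)] -> total=2
Click 3 (1,6) count=1: revealed 1 new [(1,6)] -> total=3
Click 4 (0,0) count=0: revealed 4 new [(0,0) (0,1) (1,0) (1,1)] -> total=7

Answer: ##.....
##....#
....#..
#......
.......
.......
.......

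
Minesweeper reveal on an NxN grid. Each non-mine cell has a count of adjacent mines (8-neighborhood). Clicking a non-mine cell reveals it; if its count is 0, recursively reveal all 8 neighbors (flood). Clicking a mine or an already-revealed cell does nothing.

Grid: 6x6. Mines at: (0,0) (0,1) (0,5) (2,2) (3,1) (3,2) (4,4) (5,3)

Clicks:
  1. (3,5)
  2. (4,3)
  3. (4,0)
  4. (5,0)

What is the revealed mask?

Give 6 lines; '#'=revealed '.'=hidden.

Click 1 (3,5) count=1: revealed 1 new [(3,5)] -> total=1
Click 2 (4,3) count=3: revealed 1 new [(4,3)] -> total=2
Click 3 (4,0) count=1: revealed 1 new [(4,0)] -> total=3
Click 4 (5,0) count=0: revealed 5 new [(4,1) (4,2) (5,0) (5,1) (5,2)] -> total=8

Answer: ......
......
......
.....#
####..
###...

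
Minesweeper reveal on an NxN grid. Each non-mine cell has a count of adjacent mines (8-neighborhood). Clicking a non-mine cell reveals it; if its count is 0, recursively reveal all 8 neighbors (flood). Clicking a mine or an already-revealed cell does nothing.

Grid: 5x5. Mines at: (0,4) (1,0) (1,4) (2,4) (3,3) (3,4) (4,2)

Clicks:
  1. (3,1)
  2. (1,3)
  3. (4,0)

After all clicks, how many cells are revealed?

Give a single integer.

Click 1 (3,1) count=1: revealed 1 new [(3,1)] -> total=1
Click 2 (1,3) count=3: revealed 1 new [(1,3)] -> total=2
Click 3 (4,0) count=0: revealed 5 new [(2,0) (2,1) (3,0) (4,0) (4,1)] -> total=7

Answer: 7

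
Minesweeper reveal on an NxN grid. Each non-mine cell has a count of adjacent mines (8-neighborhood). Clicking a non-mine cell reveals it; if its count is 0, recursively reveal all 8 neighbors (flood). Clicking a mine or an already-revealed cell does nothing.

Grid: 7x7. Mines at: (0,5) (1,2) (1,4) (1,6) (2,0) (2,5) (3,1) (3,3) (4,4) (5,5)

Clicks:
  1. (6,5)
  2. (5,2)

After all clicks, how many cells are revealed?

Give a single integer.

Click 1 (6,5) count=1: revealed 1 new [(6,5)] -> total=1
Click 2 (5,2) count=0: revealed 14 new [(4,0) (4,1) (4,2) (4,3) (5,0) (5,1) (5,2) (5,3) (5,4) (6,0) (6,1) (6,2) (6,3) (6,4)] -> total=15

Answer: 15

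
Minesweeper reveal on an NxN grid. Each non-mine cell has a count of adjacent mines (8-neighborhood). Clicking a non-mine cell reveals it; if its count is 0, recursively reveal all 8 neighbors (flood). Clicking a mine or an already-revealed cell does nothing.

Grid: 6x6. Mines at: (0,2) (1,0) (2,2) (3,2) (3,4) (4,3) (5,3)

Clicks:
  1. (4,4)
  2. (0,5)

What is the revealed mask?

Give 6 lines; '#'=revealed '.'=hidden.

Answer: ...###
...###
...###
......
....#.
......

Derivation:
Click 1 (4,4) count=3: revealed 1 new [(4,4)] -> total=1
Click 2 (0,5) count=0: revealed 9 new [(0,3) (0,4) (0,5) (1,3) (1,4) (1,5) (2,3) (2,4) (2,5)] -> total=10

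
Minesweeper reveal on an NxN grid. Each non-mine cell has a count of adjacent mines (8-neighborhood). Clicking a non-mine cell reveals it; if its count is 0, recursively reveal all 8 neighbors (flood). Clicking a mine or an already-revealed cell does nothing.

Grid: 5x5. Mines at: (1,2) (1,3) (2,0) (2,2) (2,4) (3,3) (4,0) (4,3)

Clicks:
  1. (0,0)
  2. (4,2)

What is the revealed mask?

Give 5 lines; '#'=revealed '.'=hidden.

Click 1 (0,0) count=0: revealed 4 new [(0,0) (0,1) (1,0) (1,1)] -> total=4
Click 2 (4,2) count=2: revealed 1 new [(4,2)] -> total=5

Answer: ##...
##...
.....
.....
..#..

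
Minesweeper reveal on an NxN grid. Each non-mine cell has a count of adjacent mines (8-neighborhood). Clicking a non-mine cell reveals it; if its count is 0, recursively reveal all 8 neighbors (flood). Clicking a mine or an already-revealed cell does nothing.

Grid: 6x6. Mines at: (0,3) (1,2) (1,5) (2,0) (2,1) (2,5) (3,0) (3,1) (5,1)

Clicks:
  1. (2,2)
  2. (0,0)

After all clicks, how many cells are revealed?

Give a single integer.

Answer: 5

Derivation:
Click 1 (2,2) count=3: revealed 1 new [(2,2)] -> total=1
Click 2 (0,0) count=0: revealed 4 new [(0,0) (0,1) (1,0) (1,1)] -> total=5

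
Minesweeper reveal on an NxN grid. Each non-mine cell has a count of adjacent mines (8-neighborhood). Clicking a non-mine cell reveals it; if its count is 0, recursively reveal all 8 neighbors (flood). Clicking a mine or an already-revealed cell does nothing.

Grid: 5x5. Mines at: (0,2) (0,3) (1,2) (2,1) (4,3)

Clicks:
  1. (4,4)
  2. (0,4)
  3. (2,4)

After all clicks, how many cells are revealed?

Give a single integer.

Click 1 (4,4) count=1: revealed 1 new [(4,4)] -> total=1
Click 2 (0,4) count=1: revealed 1 new [(0,4)] -> total=2
Click 3 (2,4) count=0: revealed 6 new [(1,3) (1,4) (2,3) (2,4) (3,3) (3,4)] -> total=8

Answer: 8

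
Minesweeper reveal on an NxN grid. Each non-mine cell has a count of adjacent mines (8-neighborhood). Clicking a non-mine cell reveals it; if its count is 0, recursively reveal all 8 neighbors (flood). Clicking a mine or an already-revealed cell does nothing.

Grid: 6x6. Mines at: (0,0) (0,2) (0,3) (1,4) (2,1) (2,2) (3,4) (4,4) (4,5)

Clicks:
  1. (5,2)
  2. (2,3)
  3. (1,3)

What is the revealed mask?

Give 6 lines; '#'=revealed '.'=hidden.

Answer: ......
...#..
...#..
####..
####..
####..

Derivation:
Click 1 (5,2) count=0: revealed 12 new [(3,0) (3,1) (3,2) (3,3) (4,0) (4,1) (4,2) (4,3) (5,0) (5,1) (5,2) (5,3)] -> total=12
Click 2 (2,3) count=3: revealed 1 new [(2,3)] -> total=13
Click 3 (1,3) count=4: revealed 1 new [(1,3)] -> total=14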